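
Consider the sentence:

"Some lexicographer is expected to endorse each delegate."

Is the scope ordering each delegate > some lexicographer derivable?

The matrix predicate is a raising verb, whose infinitival complement is not a scope island — *each delegate* can QR into the matrix clause.
Ordinary QR to a clause-peripheral position gives the wide-scope LF for the lower DP.

Yes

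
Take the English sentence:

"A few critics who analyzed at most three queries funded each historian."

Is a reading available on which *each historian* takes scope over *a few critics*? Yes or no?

Yes

*each historian* is a matrix argument; only *a few critics* is modified by the relative clause *who analyzed at most three queries*, so the RC island is irrelevant to the target quantifier.
QR within a single clause is free, so the lower quantifier may take scope over the higher one.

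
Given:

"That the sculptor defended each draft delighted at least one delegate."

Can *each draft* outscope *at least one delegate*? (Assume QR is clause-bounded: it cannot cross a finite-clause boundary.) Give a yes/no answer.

No

The target quantifier *each draft* is part of the sentential subject *that the sculptor defended each draft*.
Sentential subjects are islands: a quantifier inside the subject clause cannot raise over the matrix predicate.
There is no licit LF on which *each draft* c-commands *at least one delegate*.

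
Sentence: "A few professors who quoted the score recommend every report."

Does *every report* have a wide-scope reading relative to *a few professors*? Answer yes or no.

Yes

*every report* is a matrix argument; only *a few professors* is modified by the relative clause *who quoted the score*, so the RC island is irrelevant to the target quantifier.
With no island boundary between them, the object can take inverse scope over the subject via ordinary QR within the clause.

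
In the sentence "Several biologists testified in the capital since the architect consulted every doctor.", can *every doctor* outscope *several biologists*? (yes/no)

No

*every doctor* occurs within the adjunct clause *since the architect consulted every doctor*.
Adverbial clauses are not L-marked, so they are barriers for QR — the quantifier cannot escape the adjunct.
There is no licit LF on which *every doctor* c-commands *several biologists*.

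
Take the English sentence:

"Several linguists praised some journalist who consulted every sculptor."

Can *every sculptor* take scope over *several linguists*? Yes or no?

No

Structurally, *every sculptor* is inside the relative clause *who consulted every sculptor* modifying *some journalist*.
Relative clauses block scope extraction: QR cannot target a position outside the modified NP.
So the wide-scope reading for *every sculptor* is blocked.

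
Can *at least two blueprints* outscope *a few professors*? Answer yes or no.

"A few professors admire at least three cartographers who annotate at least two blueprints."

*at least two blueprints* is embedded in the relative clause *who annotate at least two blueprints* modifying *at least three cartographers*.
QR out of a relative clause is ruled out by the relative-clause island constraint.
*at least two blueprints* > *a few professors* would require crossing that boundary, which is illicit.

No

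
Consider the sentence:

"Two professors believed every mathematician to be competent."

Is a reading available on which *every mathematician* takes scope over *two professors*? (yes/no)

The ECM infinitive is scope-transparent — *every mathematician* is free to raise above *two professors*.
Nothing blocks QR of the lower DP to a position above the higher one, so inverse scope is available.

Yes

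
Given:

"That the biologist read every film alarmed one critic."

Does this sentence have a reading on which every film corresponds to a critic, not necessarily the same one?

That reading corresponds to *every film* > *one critic*.
*every film* sits inside the sentential subject *that the biologist read every film*.
The subject-island constraint blocks QR out of a clausal subject.
So the wide-scope reading for *every film* is blocked.

No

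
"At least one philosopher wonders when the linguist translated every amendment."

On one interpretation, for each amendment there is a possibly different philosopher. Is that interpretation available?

No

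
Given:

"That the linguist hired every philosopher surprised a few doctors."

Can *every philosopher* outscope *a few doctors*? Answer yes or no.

No

The target quantifier *every philosopher* is part of the sentential subject *that the linguist hired every philosopher*.
Clausal subjects are scope islands; QR from inside the subject into the matrix is barred.
The ordering *every philosopher* > *a few doctors* is therefore underivable.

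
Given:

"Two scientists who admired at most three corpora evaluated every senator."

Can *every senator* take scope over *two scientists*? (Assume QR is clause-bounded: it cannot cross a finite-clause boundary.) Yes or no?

The relative clause *who admired at most three corpora* modifies *two scientists*, but *every senator* is not inside that relative clause — it is an argument of the matrix verb.
QR within a single clause is free, so the lower quantifier may take scope over the higher one.

Yes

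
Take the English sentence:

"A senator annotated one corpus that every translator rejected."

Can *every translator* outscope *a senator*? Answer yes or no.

No

The DP *every translator* is contained in the relative clause *that every translator rejected* modifying *one corpus*.
QR out of a relative clause is ruled out by the relative-clause island constraint.
*every translator* is confined to the island and cannot take scope over *a senator*.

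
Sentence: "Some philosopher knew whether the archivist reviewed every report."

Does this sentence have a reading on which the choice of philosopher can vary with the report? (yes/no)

The described interpretation is the *every report* > *some philosopher* scoping.
*every report* is embedded in the embedded question *whether the archivist reviewed every report*.
Embedded questions are wh-islands: a quantifier inside an indirect question cannot QR into the matrix clause.
So the wide-scope reading for *every report* is blocked.
(Only the surface reading survives: one fixed philosopher with respect to all the relevant reports.)

No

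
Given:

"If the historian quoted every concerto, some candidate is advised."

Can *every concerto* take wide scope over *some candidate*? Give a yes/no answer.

*every concerto* is embedded in the adjunct clause *if the historian quoted every concerto*.
Scope out of an adjunct clause is unavailable: QR respects the adjunct-island constraint.
So the wide-scope reading for *every concerto* is blocked.

No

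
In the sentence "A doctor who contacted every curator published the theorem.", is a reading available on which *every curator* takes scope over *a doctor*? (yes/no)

No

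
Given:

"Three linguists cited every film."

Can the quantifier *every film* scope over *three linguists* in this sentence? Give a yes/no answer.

Yes

*three linguists* and *every film* are co-arguments of the matrix verb, with nothing but a clause-internal boundary between them.
No island intervenes, so both surface and inverse scope are derivable.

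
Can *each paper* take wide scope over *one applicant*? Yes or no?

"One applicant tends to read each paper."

Yes

*each paper* is the object of the infinitival complement of a raising predicate; raising infinitives are transparent for QR, so the two DPs are in effect clausemates.
No island intervenes, so both surface and inverse scope are derivable.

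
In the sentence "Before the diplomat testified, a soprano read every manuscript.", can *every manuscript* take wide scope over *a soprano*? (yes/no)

Yes

The adjunct island is irrelevant here — *every manuscript* and *a soprano* are both in the matrix clause.
Ordinary QR to a clause-peripheral position gives the wide-scope LF for the lower DP.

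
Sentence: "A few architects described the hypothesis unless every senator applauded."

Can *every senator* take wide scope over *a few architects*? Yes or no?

*every senator* is embedded in the adjunct clause *unless every senator applauded*.
Scope out of an adjunct clause is unavailable: QR respects the adjunct-island constraint.
So the wide-scope reading for *every senator* is blocked.

No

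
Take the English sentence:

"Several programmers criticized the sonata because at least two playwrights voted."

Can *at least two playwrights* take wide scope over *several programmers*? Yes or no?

No

*at least two playwrights* sits inside the adjunct clause *because at least two playwrights voted*.
Adverbial clauses are not L-marked, so they are barriers for QR — the quantifier cannot escape the adjunct.
So *at least two playwrights* cannot raise high enough to outscope *several programmers*; only the surface ordering *several programmers* > *at least two playwrights* is available.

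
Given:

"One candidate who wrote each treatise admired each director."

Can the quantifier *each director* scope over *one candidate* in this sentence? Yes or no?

Yes

*each director* is a matrix argument; only *one candidate* is modified by the relative clause *who wrote each treatise*, so the RC island is irrelevant to the target quantifier.
Nothing blocks QR of the lower DP to a position above the higher one, so inverse scope is available.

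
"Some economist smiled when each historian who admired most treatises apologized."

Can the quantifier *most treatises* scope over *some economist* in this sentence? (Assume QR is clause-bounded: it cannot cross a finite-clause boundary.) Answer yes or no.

*most treatises* is embedded in the relative clause *who admired most treatises*, which is itself inside the adjunct *when each historian who admired most treatises apologized*.
Even if one barrier were somehow void, the other would still block QR.
So the wide-scope reading for *most treatises* is blocked.
(Only the surface reading survives: one fixed economist with respect to all the relevant treatises.)

No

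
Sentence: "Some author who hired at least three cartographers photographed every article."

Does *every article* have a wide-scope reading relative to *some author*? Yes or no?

The relative clause *who hired at least three cartographers* modifies *some author*, but *every article* is not inside that relative clause — it is an argument of the matrix verb.
Nothing blocks QR of the lower DP to a position above the higher one, so inverse scope is available.

Yes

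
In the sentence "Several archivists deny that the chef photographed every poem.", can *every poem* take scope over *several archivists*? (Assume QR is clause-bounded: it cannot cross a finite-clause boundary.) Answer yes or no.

Structurally, *every poem* is inside the finite complement clause *that the chef photographed every poem*.
With QR restricted to its own tensed clause, the embedded quantifier cannot reach a matrix scope position.
So the wide-scope reading for *every poem* is blocked.

No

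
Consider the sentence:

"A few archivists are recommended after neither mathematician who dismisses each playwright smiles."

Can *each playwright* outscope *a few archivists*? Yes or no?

No

*each playwright* occurs within the relative clause *who dismisses each playwright*, which is itself inside the adjunct *after neither mathematician who dismisses each playwright smiles*.
Both the relative clause and the enclosing adjunct are scope islands; QR cannot cross either.
Hence only narrow scope for *each playwright* (under *a few archivists*) survives.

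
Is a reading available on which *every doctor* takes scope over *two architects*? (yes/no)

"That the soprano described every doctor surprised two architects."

*every doctor* occurs within the sentential subject *that the soprano described every doctor*.
The subject-island constraint blocks QR out of a clausal subject.
So *every doctor* cannot raise to a position above *two architects*.

No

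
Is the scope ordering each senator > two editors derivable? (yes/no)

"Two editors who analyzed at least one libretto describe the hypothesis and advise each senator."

No

The DP *each senator* is contained in one conjunct of the coordinate structure (*advise each senator*).
Coordinate structures are islands for non-across-the-board movement, QR included.
The inverse ordering *each senator* > *two editors* is therefore underivable.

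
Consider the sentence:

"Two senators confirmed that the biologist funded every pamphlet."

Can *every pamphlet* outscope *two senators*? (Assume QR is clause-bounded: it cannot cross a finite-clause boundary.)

No

Structurally, *every pamphlet* is inside the finite complement clause *that the biologist funded every pamphlet*.
Under clause-bounded QR, a quantifier in an embedded finite clause cannot raise into the matrix clause.
*every pamphlet* > *two senators* would require crossing that boundary, which is illicit.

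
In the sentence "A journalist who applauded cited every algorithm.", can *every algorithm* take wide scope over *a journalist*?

Yes

*every algorithm* sits in the matrix clause, not in the relative clause on *a journalist*.
Ordinary QR to a clause-peripheral position gives the wide-scope LF for the lower DP.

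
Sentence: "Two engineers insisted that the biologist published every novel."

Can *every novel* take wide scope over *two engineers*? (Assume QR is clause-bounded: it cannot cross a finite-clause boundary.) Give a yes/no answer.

No

Structurally, *every novel* is inside the finite complement clause *that the biologist published every novel*.
Given the clause-boundedness assumption, QR cannot cross the finite CP into the matrix.
There is no licit LF on which *every novel* c-commands *two engineers*.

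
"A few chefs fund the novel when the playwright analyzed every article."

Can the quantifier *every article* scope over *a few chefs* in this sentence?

No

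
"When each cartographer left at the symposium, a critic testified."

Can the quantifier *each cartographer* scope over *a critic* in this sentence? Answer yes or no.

No

The DP *each cartographer* is contained in the adjunct clause *when each cartographer left at the symposium*.
Adjunct clauses are scope islands: a quantifier inside an adjunct cannot raise into the matrix clause.
There is no licit LF on which *each cartographer* c-commands *a critic*.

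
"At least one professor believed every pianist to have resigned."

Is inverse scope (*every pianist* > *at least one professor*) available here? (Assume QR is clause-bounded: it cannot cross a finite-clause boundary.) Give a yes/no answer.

ECM infinitives lack a CP barrier, so *every pianist* can QR over the matrix subject *at least one professor*.
With no island boundary between them, the object can take inverse scope over the subject via ordinary QR within the clause.

Yes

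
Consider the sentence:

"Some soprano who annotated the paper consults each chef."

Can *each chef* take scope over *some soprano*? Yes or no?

Yes

Although the sentence contains a relative clause (*who annotated the paper*), *each chef* is outside it, in the matrix VP.
Since no island is crossed, the inverse ordering is licensed alongside surface scope.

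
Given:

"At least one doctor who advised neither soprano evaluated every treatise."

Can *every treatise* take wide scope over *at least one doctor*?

Yes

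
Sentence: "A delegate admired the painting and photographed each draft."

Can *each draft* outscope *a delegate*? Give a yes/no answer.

No

*each draft* is embedded in one conjunct of the coordinate structure (*photographed each draft*).
Asymmetric QR out of one conjunct violates the Coordinate Structure Constraint.
*each draft* is confined to the island and cannot take scope over *a delegate*.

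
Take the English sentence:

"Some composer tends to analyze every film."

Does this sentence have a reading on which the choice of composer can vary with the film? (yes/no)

The described interpretation is the *every film* > *some composer* scoping.
Raising constructions are monoclausal for scope purposes; *every film* is not separated from *some composer* by any island.
QR within a single clause is free, so the lower quantifier may take scope over the higher one.

Yes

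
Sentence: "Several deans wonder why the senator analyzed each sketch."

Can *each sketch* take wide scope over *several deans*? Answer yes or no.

The DP *each sketch* is contained in the embedded question *why the senator analyzed each sketch*.
QR across an interrogative CP boundary is ruled out as a wh-island violation.
The inverse ordering *each sketch* > *several deans* is therefore underivable.

No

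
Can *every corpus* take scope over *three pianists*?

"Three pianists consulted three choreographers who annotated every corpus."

No

Structurally, *every corpus* is inside the relative clause *who annotated every corpus* modifying *three choreographers*.
The relative clause forms an island for QR, so the quantifier is confined to the head noun's restrictor.
So *every corpus* cannot raise high enough to outscope *three pianists*; only the surface ordering *three pianists* > *every corpus* is available.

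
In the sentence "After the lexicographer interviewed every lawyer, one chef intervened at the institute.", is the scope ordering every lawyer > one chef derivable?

No

The target quantifier *every lawyer* is part of the adjunct clause *after the lexicographer interviewed every lawyer*.
Adjuncts are opaque for quantifier raising; a quantifier in an adjunct stays inside it.
So the wide-scope reading for *every lawyer* is blocked.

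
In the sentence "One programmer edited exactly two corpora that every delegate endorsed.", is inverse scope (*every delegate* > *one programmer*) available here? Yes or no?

*every delegate* occurs within the relative clause *that every delegate endorsed* modifying *exactly two corpora*.
Relative clauses are scope islands: a quantifier cannot QR out of a relative clause to take scope in the matrix clause.
The inverse ordering *every delegate* > *one programmer* is therefore underivable.
(Only the surface reading survives: one fixed programmer with respect to all the relevant delegates.)

No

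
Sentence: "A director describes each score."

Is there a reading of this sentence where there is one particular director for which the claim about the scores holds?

That reading corresponds to *a director* > *each score*.
Nothing needs to raise for *a director* > *each score*, so no island constraint is at stake.

Yes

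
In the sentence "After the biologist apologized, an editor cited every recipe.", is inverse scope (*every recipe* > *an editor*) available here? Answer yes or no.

The adjunct island is irrelevant here — *every recipe* and *an editor* are both in the matrix clause.
QR within a single clause is free, so the lower quantifier may take scope over the higher one.
Both orderings are possible: *an editor* > *every recipe* and *every recipe* > *an editor*.

Yes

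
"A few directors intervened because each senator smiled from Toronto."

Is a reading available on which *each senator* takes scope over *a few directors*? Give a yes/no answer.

*each senator* occurs within the adjunct clause *because each senator smiled from Toronto*.
Adverbial clauses are not L-marked, so they are barriers for QR — the quantifier cannot escape the adjunct.
*each senator* > *a few directors* would require crossing that boundary, which is illicit.

No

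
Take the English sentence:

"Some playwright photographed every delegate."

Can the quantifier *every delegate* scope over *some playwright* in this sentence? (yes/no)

Both DPs are arguments of the same predicate; there is no clause or island boundary between them.
Nothing blocks QR of the lower DP to a position above the higher one, so inverse scope is available.
So *every delegate* > *some playwright* is among the available readings.

Yes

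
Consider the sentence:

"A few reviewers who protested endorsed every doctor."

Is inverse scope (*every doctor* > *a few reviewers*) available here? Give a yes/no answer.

Yes

The relative clause *who protested* modifies *a few reviewers*, but *every doctor* is not inside that relative clause — it is an argument of the matrix verb.
Nothing blocks QR of the lower DP to a position above the higher one, so inverse scope is available.
So *every doctor* > *a few reviewers* is among the available readings.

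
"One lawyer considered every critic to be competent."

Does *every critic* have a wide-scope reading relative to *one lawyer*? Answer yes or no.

Yes

*every critic* is the subject of an ECM infinitive — the infinitival complement of an ECM verb is not a scope island, so *every critic* can raise into the matrix clause.
Clause-internal QR can adjoin the lower DP above the subject, yielding the inverse reading.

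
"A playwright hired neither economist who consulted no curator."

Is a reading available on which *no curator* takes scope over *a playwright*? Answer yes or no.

No

*no curator* occurs within the relative clause *who consulted no curator* modifying *neither economist*.
The relative clause forms an island for QR, so the quantifier is confined to the head noun's restrictor.
There is no licit LF on which *no curator* c-commands *a playwright*.
(Only the surface reading survives: one fixed playwright with respect to all the relevant curators.)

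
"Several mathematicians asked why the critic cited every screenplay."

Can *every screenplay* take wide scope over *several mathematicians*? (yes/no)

No

Structurally, *every screenplay* is inside the embedded question *why the critic cited every screenplay*.
An indirect question is a wh-island; the filled [Spec,CP] blocks QR across the CP edge.
So *every screenplay* cannot raise high enough to outscope *several mathematicians*; only the surface ordering *several mathematicians* > *every screenplay* is available.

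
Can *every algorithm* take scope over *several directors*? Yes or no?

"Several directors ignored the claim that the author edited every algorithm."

*every algorithm* is embedded in the complex NP *the claim that the author edited every algorithm*.
The Complex NP Constraint bars QR out of the complement clause of a noun.
So the wide-scope reading for *every algorithm* is blocked.

No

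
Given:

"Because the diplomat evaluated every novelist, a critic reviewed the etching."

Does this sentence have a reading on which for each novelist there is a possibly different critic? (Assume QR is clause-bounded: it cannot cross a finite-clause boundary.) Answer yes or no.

The described interpretation is the *every novelist* > *a critic* scoping.
*every novelist* occurs within the adjunct clause *because the diplomat evaluated every novelist*.
Scope out of an adjunct clause is unavailable: QR respects the adjunct-island constraint.
So *every novelist* cannot raise to a position above *a critic*.

No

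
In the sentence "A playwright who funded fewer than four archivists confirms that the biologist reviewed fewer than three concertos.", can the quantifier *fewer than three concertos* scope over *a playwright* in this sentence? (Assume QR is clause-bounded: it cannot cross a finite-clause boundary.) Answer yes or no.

No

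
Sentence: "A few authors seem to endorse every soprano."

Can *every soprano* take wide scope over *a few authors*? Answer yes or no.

Yes

*every soprano* is inside a raising infinitive, which is transparent to QR (no CP barrier), so it behaves as a matrix argument.
Ordinary QR to a clause-peripheral position gives the wide-scope LF for the lower DP.
The sentence is scopally ambiguous between *a few authors* > *every soprano* and *every soprano* > *a few authors*.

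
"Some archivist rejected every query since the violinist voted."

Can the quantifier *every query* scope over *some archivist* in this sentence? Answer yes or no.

The adjunct island is irrelevant here — *every query* and *some archivist* are both in the matrix clause.
Nothing blocks QR of the lower DP to a position above the higher one, so inverse scope is available.
So *every query* > *some archivist* is among the available readings.

Yes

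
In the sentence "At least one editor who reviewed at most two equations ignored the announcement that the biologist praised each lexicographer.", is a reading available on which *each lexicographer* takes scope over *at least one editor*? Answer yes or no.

The target quantifier *each lexicographer* is part of the complex NP *the announcement that the biologist praised each lexicographer*.
The complex NP is opaque for QR — the quantifier is frozen inside the noun's complement.
So *each lexicographer* cannot raise to a position above *at least one editor*.
(Only the surface reading survives: one fixed editor with respect to all the relevant lexicographers.)

No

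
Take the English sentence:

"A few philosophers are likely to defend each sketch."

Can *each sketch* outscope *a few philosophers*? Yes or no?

Yes

The matrix predicate is a raising verb, whose infinitival complement is not a scope island — *each sketch* can QR into the matrix clause.
Since no island is crossed, the inverse ordering is licensed alongside surface scope.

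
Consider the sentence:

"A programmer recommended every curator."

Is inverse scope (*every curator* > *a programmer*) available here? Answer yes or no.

Yes

*every curator* and *a programmer* are in the same minimal clause.
No island intervenes, so both surface and inverse scope are derivable.
The sentence is scopally ambiguous between *a programmer* > *every curator* and *every curator* > *a programmer*.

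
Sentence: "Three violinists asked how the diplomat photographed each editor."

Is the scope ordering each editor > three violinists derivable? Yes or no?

No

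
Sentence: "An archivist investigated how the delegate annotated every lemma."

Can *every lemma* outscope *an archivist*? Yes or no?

No

The DP *every lemma* is contained in the embedded question *how the delegate annotated every lemma*.
Embedded questions are wh-islands: a quantifier inside an indirect question cannot QR into the matrix clause.
So the wide-scope reading for *every lemma* is blocked.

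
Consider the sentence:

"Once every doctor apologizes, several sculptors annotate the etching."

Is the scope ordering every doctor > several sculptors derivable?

No

*every doctor* is embedded in the adjunct clause *once every doctor apologizes*.
The adjunct-island constraint bars QR out of an adverbial clause.
So *every doctor* cannot raise to a position above *several sculptors*.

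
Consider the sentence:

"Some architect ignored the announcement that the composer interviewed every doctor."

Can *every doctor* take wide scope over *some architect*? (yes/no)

No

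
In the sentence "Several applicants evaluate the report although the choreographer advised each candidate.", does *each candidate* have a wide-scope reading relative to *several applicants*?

No

The DP *each candidate* is contained in the adjunct clause *although the choreographer advised each candidate*.
Since the clause is an adjunct (not a complement), the Adjunct Condition blocks QR across its edge.
*each candidate* is confined to the island and cannot take scope over *several applicants*.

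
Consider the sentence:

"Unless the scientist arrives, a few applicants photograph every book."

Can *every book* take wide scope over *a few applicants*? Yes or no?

Yes

Neither queried DP is inside the adjunct, so the adjunct-island constraint does not apply.
Clause-internal QR can adjoin the lower DP above the subject, yielding the inverse reading.
So *every book* > *a few applicants* is among the available readings.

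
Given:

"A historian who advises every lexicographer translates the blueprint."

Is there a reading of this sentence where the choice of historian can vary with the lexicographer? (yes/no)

No

This is the *every lexicographer* > *a historian* reading.
Structurally, *every lexicographer* is inside the relative clause *who advises every lexicographer*.
QR out of a relative clause is ruled out by the relative-clause island constraint.
So the wide-scope reading for *every lexicographer* is blocked.
(Only the surface reading survives: one fixed historian with respect to all the relevant lexicographers.)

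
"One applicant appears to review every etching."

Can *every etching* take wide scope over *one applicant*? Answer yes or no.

Yes

Raising constructions are monoclausal for scope purposes; *every etching* is not separated from *one applicant* by any island.
Clause-internal QR can adjoin the lower DP above the subject, yielding the inverse reading.
Both orderings are possible: *one applicant* > *every etching* and *every etching* > *one applicant*.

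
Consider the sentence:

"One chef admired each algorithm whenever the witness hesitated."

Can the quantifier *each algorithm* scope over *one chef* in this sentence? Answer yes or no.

Neither queried DP is inside the adjunct, so the adjunct-island constraint does not apply.
Clause-internal QR can adjoin the lower DP above the subject, yielding the inverse reading.

Yes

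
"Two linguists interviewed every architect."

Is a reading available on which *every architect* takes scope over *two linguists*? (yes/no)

Yes

*every architect* and *two linguists* are in the same minimal clause.
QR within a single clause is free, so the lower quantifier may take scope over the higher one.
So *every architect* > *two linguists* is among the available readings.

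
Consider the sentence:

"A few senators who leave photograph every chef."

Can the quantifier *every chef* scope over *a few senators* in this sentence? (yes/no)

*every chef* sits in the matrix clause, not in the relative clause on *a few senators*.
Clause-internal QR can adjoin the lower DP above the subject, yielding the inverse reading.

Yes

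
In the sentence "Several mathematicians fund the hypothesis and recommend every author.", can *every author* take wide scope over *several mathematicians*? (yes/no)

No

Structurally, *every author* is inside one conjunct of the coordinate structure (*recommend every author*).
QR out of a conjunct would have to apply non-ATB, which the CSC forbids.
So *every author* cannot raise to a position above *several mathematicians*.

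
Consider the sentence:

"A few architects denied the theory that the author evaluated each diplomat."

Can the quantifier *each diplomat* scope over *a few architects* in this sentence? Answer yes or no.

Structurally, *each diplomat* is inside the complex NP *the theory that the author evaluated each diplomat*.
Since the clause is the complement of a nominal head, the CNPC blocks scope extraction.
There is no licit LF on which *each diplomat* c-commands *a few architects*.

No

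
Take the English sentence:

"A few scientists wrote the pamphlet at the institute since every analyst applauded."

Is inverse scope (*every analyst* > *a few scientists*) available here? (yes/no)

The DP *every analyst* is contained in the adjunct clause *since every analyst applauded*.
Scope out of an adjunct clause is unavailable: QR respects the adjunct-island constraint.
There is no licit LF on which *every analyst* c-commands *a few scientists*.

No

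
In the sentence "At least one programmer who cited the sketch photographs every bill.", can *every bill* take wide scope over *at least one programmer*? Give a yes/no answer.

*every bill* is a matrix argument; only *at least one programmer* is modified by the relative clause *who cited the sketch*, so the RC island is irrelevant to the target quantifier.
Nothing blocks QR of the lower DP to a position above the higher one, so inverse scope is available.
The sentence is scopally ambiguous between *at least one programmer* > *every bill* and *every bill* > *at least one programmer*.

Yes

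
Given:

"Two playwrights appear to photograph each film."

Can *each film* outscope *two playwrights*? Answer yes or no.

Yes

*each film* is inside a raising infinitive, which is transparent to QR (no CP barrier), so it behaves as a matrix argument.
With no island boundary between them, the object can take inverse scope over the subject via ordinary QR within the clause.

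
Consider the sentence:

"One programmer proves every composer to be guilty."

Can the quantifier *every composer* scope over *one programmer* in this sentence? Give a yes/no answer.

The ECM infinitive is scope-transparent — *every composer* is free to raise above *one programmer*.
Clause-internal QR can adjoin the lower DP above the subject, yielding the inverse reading.
Both orderings are possible: *one programmer* > *every composer* and *every composer* > *one programmer*.

Yes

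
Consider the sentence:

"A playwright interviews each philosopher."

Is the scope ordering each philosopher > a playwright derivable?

Yes

Both DPs are arguments of the same predicate; there is no clause or island boundary between them.
No island intervenes, so both surface and inverse scope are derivable.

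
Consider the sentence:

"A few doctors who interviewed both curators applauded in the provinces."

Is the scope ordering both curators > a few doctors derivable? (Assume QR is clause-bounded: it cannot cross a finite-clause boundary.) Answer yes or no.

*both curators* occurs within the relative clause *who interviewed both curators*.
The relative clause forms an island for QR, so the quantifier is confined to the head noun's restrictor.
The inverse ordering *both curators* > *a few doctors* is therefore underivable.

No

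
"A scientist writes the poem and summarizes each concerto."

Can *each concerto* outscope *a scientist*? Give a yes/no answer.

No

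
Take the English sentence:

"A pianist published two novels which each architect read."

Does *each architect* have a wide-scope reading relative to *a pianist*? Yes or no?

No

*each architect* occurs within the relative clause *which each architect read* modifying *two novels*.
Relative clauses block scope extraction: QR cannot target a position outside the modified NP.
The inverse ordering *each architect* > *a pianist* is therefore underivable.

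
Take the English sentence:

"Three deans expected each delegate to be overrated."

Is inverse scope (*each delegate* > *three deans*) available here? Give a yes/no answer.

Yes

*each delegate* is an ECM subject; ECM complements are not islands, and the embedded quantifier may take matrix scope.
With no island boundary between them, the object can take inverse scope over the subject via ordinary QR within the clause.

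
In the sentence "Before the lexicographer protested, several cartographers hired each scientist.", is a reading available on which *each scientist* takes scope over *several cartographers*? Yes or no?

Yes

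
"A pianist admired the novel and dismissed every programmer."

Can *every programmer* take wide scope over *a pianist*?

Structurally, *every programmer* is inside one conjunct of the coordinate structure (*dismissed every programmer*).
A quantifier cannot raise out of one conjunct of a coordination across the whole coordinate structure — the CSC applies to QR.
So *every programmer* cannot raise high enough to outscope *a pianist*; only the surface ordering *a pianist* > *every programmer* is available.
(Only the surface reading survives: one fixed pianist with respect to all the relevant programmers.)

No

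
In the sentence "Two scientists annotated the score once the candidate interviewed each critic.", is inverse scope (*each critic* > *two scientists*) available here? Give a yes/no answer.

No

The target quantifier *each critic* is part of the adjunct clause *once the candidate interviewed each critic*.
Adverbial clauses are not L-marked, so they are barriers for QR — the quantifier cannot escape the adjunct.
So *each critic* cannot raise high enough to outscope *two scientists*; only the surface ordering *two scientists* > *each critic* is available.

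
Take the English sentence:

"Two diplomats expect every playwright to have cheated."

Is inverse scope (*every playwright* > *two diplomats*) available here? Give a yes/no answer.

*every playwright* is an ECM subject; ECM complements are not islands, and the embedded quantifier may take matrix scope.
QR within a single clause is free, so the lower quantifier may take scope over the higher one.

Yes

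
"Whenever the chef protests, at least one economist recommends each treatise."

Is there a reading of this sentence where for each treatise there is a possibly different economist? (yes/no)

Yes

The described interpretation is the *each treatise* > *at least one economist* scoping.
*each treatise* is a matrix argument; the adjunct is an island but the target quantifier is outside it.
QR within a single clause is free, so the lower quantifier may take scope over the higher one.
Both orderings are possible: *at least one economist* > *each treatise* and *each treatise* > *at least one economist*.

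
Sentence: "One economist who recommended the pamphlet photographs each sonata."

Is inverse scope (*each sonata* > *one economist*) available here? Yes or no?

Yes

Although the sentence contains a relative clause (*who recommended the pamphlet*), *each sonata* is outside it, in the matrix VP.
QR within a single clause is free, so the lower quantifier may take scope over the higher one.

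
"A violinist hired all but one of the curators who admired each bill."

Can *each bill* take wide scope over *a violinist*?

No

The DP *each bill* is contained in the relative clause *who admired each bill* modifying *all but one of the curators*.
The relative clause forms an island for QR, so the quantifier is confined to the head noun's restrictor.
*each bill* is confined to the island and cannot take scope over *a violinist*.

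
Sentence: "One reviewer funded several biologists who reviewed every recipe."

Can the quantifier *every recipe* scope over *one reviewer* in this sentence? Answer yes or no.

The DP *every recipe* is contained in the relative clause *who reviewed every recipe* modifying *several biologists*.
Relative clauses block scope extraction: QR cannot target a position outside the modified NP.
*every recipe* > *one reviewer* would require crossing that boundary, which is illicit.

No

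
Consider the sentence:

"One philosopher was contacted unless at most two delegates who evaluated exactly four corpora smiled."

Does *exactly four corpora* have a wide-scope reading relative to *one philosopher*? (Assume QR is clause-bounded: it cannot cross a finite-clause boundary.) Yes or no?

*exactly four corpora* occurs within the relative clause *who evaluated exactly four corpora*, which is itself inside the adjunct *unless at most two delegates who evaluated exactly four corpora smiled*.
Nested islands: the RC island is itself inside an adjunct island, so wide scope is doubly excluded.
So *exactly four corpora* cannot raise high enough to outscope *one philosopher*; only the surface ordering *one philosopher* > *exactly four corpora* is available.

No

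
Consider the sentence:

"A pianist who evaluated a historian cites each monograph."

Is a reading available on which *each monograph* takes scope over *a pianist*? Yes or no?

Yes

*each monograph* sits in the matrix clause, not in the relative clause on *a pianist*.
Ordinary QR to a clause-peripheral position gives the wide-scope LF for the lower DP.
Both orderings are possible: *a pianist* > *each monograph* and *each monograph* > *a pianist*.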